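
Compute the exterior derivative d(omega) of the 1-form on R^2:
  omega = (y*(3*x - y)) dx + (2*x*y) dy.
d(omega) = (-3*x + 4*y) dx ∧ dy

For a 1-form omega = sum_i f_i dx_i, the exterior derivative is
  d(omega) = sum_{i < j} (∂f_j/∂x_i - ∂f_i/∂x_j) dx_i ∧ dx_j.
  coefficient of dx ∧ dy: ∂f_2/∂x - ∂f_1/∂y = ∂(2*x*y)/∂x - ∂(y*(3*x - y))/∂y = -3*x + 4*y
Assembling: d(omega) = (-3*x + 4*y) dx ∧ dy.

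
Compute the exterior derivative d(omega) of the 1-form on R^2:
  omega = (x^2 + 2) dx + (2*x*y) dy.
d(omega) = (2*y) dx ∧ dy

For a 1-form omega = sum_i f_i dx_i, the exterior derivative is
  d(omega) = sum_{i < j} (∂f_j/∂x_i - ∂f_i/∂x_j) dx_i ∧ dx_j.
  coefficient of dx ∧ dy: ∂f_2/∂x - ∂f_1/∂y = ∂(2*x*y)/∂x - ∂(x^2 + 2)/∂y = 2*y
Assembling: d(omega) = (2*y) dx ∧ dy.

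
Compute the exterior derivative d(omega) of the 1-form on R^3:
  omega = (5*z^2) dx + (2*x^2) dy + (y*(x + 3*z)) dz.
d(omega) = (4*x) dx ∧ dy + (y - 10*z) dx ∧ dz + (x + 3*z) dy ∧ dz

For a 1-form omega = sum_i f_i dx_i, the exterior derivative is
  d(omega) = sum_{i < j} (∂f_j/∂x_i - ∂f_i/∂x_j) dx_i ∧ dx_j.
  coefficient of dx ∧ dy: ∂f_2/∂x - ∂f_1/∂y = ∂(2*x^2)/∂x - ∂(5*z^2)/∂y = 4*x
  coefficient of dx ∧ dz: ∂f_3/∂x - ∂f_1/∂z = ∂(y*(x + 3*z))/∂x - ∂(5*z^2)/∂z = y - 10*z
  coefficient of dy ∧ dz: ∂f_3/∂y - ∂f_2/∂z = ∂(y*(x + 3*z))/∂y - ∂(2*x^2)/∂z = x + 3*z
Assembling: d(omega) = (4*x) dx ∧ dy + (y - 10*z) dx ∧ dz + (x + 3*z) dy ∧ dz.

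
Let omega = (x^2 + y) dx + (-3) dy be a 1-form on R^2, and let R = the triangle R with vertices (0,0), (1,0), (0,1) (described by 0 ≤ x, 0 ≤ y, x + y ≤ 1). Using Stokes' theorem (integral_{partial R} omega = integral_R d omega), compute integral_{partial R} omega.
integral_(partial R) omega = -1/2

Stokes: integral_partial_R omega = integral_R d omega with d omega = (∂Q/∂x - ∂P/∂y) dx ∧ dy.
  ∂Q/∂x = 0
  ∂P/∂y = 1
  integrand = ∂Q/∂x - ∂P/∂y = -1.
Integrating over R: integral_0^1 integral_0^{1-x} (-1) dy dx = -1/2.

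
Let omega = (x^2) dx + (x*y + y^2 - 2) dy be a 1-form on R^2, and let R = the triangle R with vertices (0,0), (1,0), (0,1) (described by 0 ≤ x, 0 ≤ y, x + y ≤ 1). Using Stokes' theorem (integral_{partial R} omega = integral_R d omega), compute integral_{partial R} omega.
integral_(partial R) omega = 1/6

Stokes: integral_partial_R omega = integral_R d omega with d omega = (∂Q/∂x - ∂P/∂y) dx ∧ dy.
  ∂Q/∂x = y
  ∂P/∂y = 0
  integrand = ∂Q/∂x - ∂P/∂y = y.
Integrating over R: integral_0^1 integral_0^{1-x} (y) dy dx = 1/6.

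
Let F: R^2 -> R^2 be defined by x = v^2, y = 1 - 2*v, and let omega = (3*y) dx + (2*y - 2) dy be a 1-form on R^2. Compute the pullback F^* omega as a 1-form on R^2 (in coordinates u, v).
F^* omega = (2*v*(7 - 6*v)) dv

Using F^*(f dg) = (f ∘ F) d(g ∘ F), substitute each coordinate x_i by F_i(u, v) in f_i, and replace dx_i by d F_i = (∂F_i/∂u) du + (∂F_i/∂v) dv.
  For the x component: f_1(F) = 3 - 6*v; d F_1 = (0) du + (2*v) dv
  For the y component: f_2(F) = -4*v; d F_2 = (0) du + (-2) dv
Combining and collecting du, dv coefficients:
  coeff of du: 0
  coeff of dv: 2*v*(7 - 6*v)
F^* omega = (2*v*(7 - 6*v)) dv.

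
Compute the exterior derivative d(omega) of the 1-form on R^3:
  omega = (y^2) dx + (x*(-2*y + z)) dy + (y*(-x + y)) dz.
d(omega) = (-4*y + z) dx ∧ dy + (-y) dx ∧ dz + (-2*x + 2*y) dy ∧ dz

For a 1-form omega = sum_i f_i dx_i, the exterior derivative is
  d(omega) = sum_{i < j} (∂f_j/∂x_i - ∂f_i/∂x_j) dx_i ∧ dx_j.
  coefficient of dx ∧ dy: ∂f_2/∂x - ∂f_1/∂y = ∂(x*(-2*y + z))/∂x - ∂(y^2)/∂y = -4*y + z
  coefficient of dx ∧ dz: ∂f_3/∂x - ∂f_1/∂z = ∂(y*(-x + y))/∂x - ∂(y^2)/∂z = -y
  coefficient of dy ∧ dz: ∂f_3/∂y - ∂f_2/∂z = ∂(y*(-x + y))/∂y - ∂(x*(-2*y + z))/∂z = -2*x + 2*y
Assembling: d(omega) = (-4*y + z) dx ∧ dy + (-y) dx ∧ dz + (-2*x + 2*y) dy ∧ dz.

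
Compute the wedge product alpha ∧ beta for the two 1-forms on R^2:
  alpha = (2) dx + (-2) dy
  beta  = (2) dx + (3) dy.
alpha ∧ beta = (10) dx ∧ dy

Distribute the wedge, using dx_i ∧ dx_j = -dx_j ∧ dx_i and dx_i ∧ dx_i = 0. For each pair (i, j) with i < j, the coefficient of dx_i ∧ dx_j in alpha ∧ beta is (alpha_i * beta_j - alpha_j * beta_i). Collecting: alpha ∧ beta = (10) dx ∧ dy.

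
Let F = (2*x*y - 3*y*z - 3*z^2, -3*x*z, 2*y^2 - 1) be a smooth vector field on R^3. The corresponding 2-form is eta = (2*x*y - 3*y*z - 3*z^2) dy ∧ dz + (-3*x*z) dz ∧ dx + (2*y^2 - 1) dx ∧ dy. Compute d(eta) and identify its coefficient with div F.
d(eta) = (2*y) dx ∧ dy ∧ dz; div F = 2*y

For a 2-form in R^3 of the form above, applying d gives a 3-form with coefficient ∂P/∂x + ∂Q/∂y + ∂R/∂z:
  ∂P/∂x = 2*y
  ∂Q/∂y = 0
  ∂R/∂z = 0
Sum = 2*y, which is exactly div F.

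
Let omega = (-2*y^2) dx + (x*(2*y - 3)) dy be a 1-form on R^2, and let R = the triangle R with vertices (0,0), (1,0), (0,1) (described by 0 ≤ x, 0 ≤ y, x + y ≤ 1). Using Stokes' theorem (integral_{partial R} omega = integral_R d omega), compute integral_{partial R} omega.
integral_(partial R) omega = -1/2

Stokes: integral_partial_R omega = integral_R d omega with d omega = (∂Q/∂x - ∂P/∂y) dx ∧ dy.
  ∂Q/∂x = 2*y - 3
  ∂P/∂y = -4*y
  integrand = ∂Q/∂x - ∂P/∂y = 6*y - 3.
Integrating over R: integral_0^1 integral_0^{1-x} (6*y - 3) dy dx = -1/2.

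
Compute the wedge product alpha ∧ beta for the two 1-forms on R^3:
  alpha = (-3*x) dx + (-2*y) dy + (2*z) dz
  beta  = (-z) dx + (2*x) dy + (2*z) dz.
alpha ∧ beta = (-6*x^2 - 2*y*z) dx ∧ dy + (2*z*(-3*x + z)) dx ∧ dz + (-4*z*(x + y)) dy ∧ dz

Distribute the wedge, using dx_i ∧ dx_j = -dx_j ∧ dx_i and dx_i ∧ dx_i = 0. For each pair (i, j) with i < j, the coefficient of dx_i ∧ dx_j in alpha ∧ beta is (alpha_i * beta_j - alpha_j * beta_i). Collecting: alpha ∧ beta = (-6*x^2 - 2*y*z) dx ∧ dy + (2*z*(-3*x + z)) dx ∧ dz + (-4*z*(x + y)) dy ∧ dz.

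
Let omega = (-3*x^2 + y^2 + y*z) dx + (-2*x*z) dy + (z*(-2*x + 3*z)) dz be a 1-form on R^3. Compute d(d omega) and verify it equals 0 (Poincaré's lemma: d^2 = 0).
d(d omega) = 0

Step 1: d omega = sum_{i<j} (∂f_j/∂x_i - ∂f_i/∂x_j) dx_i ∧ dx_j:
  coeff of dx ∧ dy: -2*y - 3*z
  coeff of dx ∧ dz: -y - 2*z
  coeff of dy ∧ dz: 2*x
Step 2: Apply d again to each 2-form coefficient. The only possible 3-form in R^3 is dx ∧ dy ∧ dz, with coefficient
  ∂(coeff of dy∧dz)/∂x - ∂(coeff of dx∧dz)/∂y + ∂(coeff of dx∧dy)/∂z
  = ∂/∂x (2*x) - ∂/∂y (-y - 2*z) + ∂/∂z (-2*y - 3*z).
Each of these terms simplifies to sums of mixed partials that cancel in pairs. The result is 0 (by equality of mixed partials for smooth functions — Schwarz / Clairaut).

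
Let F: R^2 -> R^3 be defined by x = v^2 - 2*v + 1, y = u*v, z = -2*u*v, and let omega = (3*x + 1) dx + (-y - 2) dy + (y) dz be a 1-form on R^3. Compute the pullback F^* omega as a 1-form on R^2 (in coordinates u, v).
F^* omega = (v*(-3*u*v - 2)) du + (-3*u^2*v - 2*u + 6*v^3 - 18*v^2 + 20*v - 8) dv

Using F^*(f dg) = (f ∘ F) d(g ∘ F), substitute each coordinate x_i by F_i(u, v) in f_i, and replace dx_i by d F_i = (∂F_i/∂u) du + (∂F_i/∂v) dv.
  For the x component: f_1(F) = 3*v^2 - 6*v + 4; d F_1 = (0) du + (2*v - 2) dv
  For the y component: f_2(F) = -u*v - 2; d F_2 = (v) du + (u) dv
  For the z component: f_3(F) = u*v; d F_3 = (-2*v) du + (-2*u) dv
Combining and collecting du, dv coefficients:
  coeff of du: v*(-3*u*v - 2)
  coeff of dv: -3*u^2*v - 2*u + 6*v^3 - 18*v^2 + 20*v - 8
F^* omega = (v*(-3*u*v - 2)) du + (-3*u^2*v - 2*u + 6*v^3 - 18*v^2 + 20*v - 8) dv.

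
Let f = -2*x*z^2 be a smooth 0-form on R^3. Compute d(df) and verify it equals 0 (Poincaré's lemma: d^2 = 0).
d(df) = 0

Step 1: df = sum_i (∂f/∂x_i) dx_i = (-2*z^2) dx + (0) dy + (-4*x*z) dz.
Step 2: Apply d again. Using the 1-form formula, the coefficient of dx ∧ dy in d(df) is ∂^2 f/∂x ∂y - ∂^2 f/∂y ∂x = (0) - (0) = 0 (equality of mixed partials for smooth f).
Similarly for dx ∧ dz and dy ∧ dz — all coefficients vanish. So d(df) = 0.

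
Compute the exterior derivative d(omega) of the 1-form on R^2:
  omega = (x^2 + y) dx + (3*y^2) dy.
d(omega) = (-1) dx ∧ dy

For a 1-form omega = sum_i f_i dx_i, the exterior derivative is
  d(omega) = sum_{i < j} (∂f_j/∂x_i - ∂f_i/∂x_j) dx_i ∧ dx_j.
  coefficient of dx ∧ dy: ∂f_2/∂x - ∂f_1/∂y = ∂(3*y^2)/∂x - ∂(x^2 + y)/∂y = -1
Assembling: d(omega) = (-1) dx ∧ dy.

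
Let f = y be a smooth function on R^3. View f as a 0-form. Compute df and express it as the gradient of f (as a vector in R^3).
df = (0) dx + (1) dy + (0) dz; grad f = (0, 1, 0)

For a 0-form f, d f = (∂f/∂x) dx + (∂f/∂y) dy + (∂f/∂z) dz. The components of the vector representation are exactly the entries of grad f in Cartesian coordinates:
  ∂f/∂x = 0
  ∂f/∂y = 1
  ∂f/∂z = 0.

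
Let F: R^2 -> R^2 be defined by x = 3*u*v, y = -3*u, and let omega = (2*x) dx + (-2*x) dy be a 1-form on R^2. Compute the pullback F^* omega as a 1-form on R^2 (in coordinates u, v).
F^* omega = (18*u*v*(v + 1)) du + (18*u^2*v) dv

Using F^*(f dg) = (f ∘ F) d(g ∘ F), substitute each coordinate x_i by F_i(u, v) in f_i, and replace dx_i by d F_i = (∂F_i/∂u) du + (∂F_i/∂v) dv.
  For the x component: f_1(F) = 6*u*v; d F_1 = (3*v) du + (3*u) dv
  For the y component: f_2(F) = -6*u*v; d F_2 = (-3) du + (0) dv
Combining and collecting du, dv coefficients:
  coeff of du: 18*u*v*(v + 1)
  coeff of dv: 18*u^2*v
F^* omega = (18*u*v*(v + 1)) du + (18*u^2*v) dv.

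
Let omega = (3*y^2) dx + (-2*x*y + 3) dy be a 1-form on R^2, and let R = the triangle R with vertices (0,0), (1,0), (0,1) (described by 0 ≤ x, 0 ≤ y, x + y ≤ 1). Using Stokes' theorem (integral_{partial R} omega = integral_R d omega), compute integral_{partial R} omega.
integral_(partial R) omega = -4/3

Stokes: integral_partial_R omega = integral_R d omega with d omega = (∂Q/∂x - ∂P/∂y) dx ∧ dy.
  ∂Q/∂x = -2*y
  ∂P/∂y = 6*y
  integrand = ∂Q/∂x - ∂P/∂y = -8*y.
Integrating over R: integral_0^1 integral_0^{1-x} (-8*y) dy dx = -4/3.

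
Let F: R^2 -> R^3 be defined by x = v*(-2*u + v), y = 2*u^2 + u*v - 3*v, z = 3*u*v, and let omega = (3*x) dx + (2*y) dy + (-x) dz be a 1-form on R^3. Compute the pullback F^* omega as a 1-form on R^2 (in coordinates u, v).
F^* omega = (16*u^3 + 12*u^2*v + 20*u*v^2 - 24*u*v - 9*v^3 - 6*v^2) du + (4*u^3 + 20*u^2*v - 12*u^2 - 21*u*v^2 - 12*u*v + 6*v^3 + 18*v) dv

Using F^*(f dg) = (f ∘ F) d(g ∘ F), substitute each coordinate x_i by F_i(u, v) in f_i, and replace dx_i by d F_i = (∂F_i/∂u) du + (∂F_i/∂v) dv.
  For the x component: f_1(F) = 3*v*(-2*u + v); d F_1 = (-2*v) du + (-2*u + 2*v) dv
  For the y component: f_2(F) = 4*u^2 + 2*u*v - 6*v; d F_2 = (4*u + v) du + (u - 3) dv
  For the z component: f_3(F) = v*(2*u - v); d F_3 = (3*v) du + (3*u) dv
Combining and collecting du, dv coefficients:
  coeff of du: 16*u^3 + 12*u^2*v + 20*u*v^2 - 24*u*v - 9*v^3 - 6*v^2
  coeff of dv: 4*u^3 + 20*u^2*v - 12*u^2 - 21*u*v^2 - 12*u*v + 6*v^3 + 18*v
F^* omega = (16*u^3 + 12*u^2*v + 20*u*v^2 - 24*u*v - 9*v^3 - 6*v^2) du + (4*u^3 + 20*u^2*v - 12*u^2 - 21*u*v^2 - 12*u*v + 6*v^3 + 18*v) dv.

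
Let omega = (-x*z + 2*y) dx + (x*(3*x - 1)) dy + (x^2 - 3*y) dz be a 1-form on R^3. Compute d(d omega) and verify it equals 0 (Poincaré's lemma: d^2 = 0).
d(d omega) = 0

Step 1: d omega = sum_{i<j} (∂f_j/∂x_i - ∂f_i/∂x_j) dx_i ∧ dx_j:
  coeff of dx ∧ dy: 6*x - 3
  coeff of dx ∧ dz: 3*x
  coeff of dy ∧ dz: -3
Step 2: Apply d again to each 2-form coefficient. The only possible 3-form in R^3 is dx ∧ dy ∧ dz, with coefficient
  ∂(coeff of dy∧dz)/∂x - ∂(coeff of dx∧dz)/∂y + ∂(coeff of dx∧dy)/∂z
  = ∂/∂x (-3) - ∂/∂y (3*x) + ∂/∂z (6*x - 3).
Each of these terms simplifies to sums of mixed partials that cancel in pairs. The result is 0 (by equality of mixed partials for smooth functions — Schwarz / Clairaut).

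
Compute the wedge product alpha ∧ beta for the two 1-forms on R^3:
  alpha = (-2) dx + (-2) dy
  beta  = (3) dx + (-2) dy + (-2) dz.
alpha ∧ beta = (10) dx ∧ dy + (4) dx ∧ dz + (4) dy ∧ dz

Distribute the wedge, using dx_i ∧ dx_j = -dx_j ∧ dx_i and dx_i ∧ dx_i = 0. For each pair (i, j) with i < j, the coefficient of dx_i ∧ dx_j in alpha ∧ beta is (alpha_i * beta_j - alpha_j * beta_i). Collecting: alpha ∧ beta = (10) dx ∧ dy + (4) dx ∧ dz + (4) dy ∧ dz.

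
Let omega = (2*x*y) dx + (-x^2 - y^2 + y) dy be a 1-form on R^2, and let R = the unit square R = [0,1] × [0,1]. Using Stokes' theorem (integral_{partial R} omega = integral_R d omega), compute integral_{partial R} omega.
integral_(partial R) omega = -2

Stokes: integral_partial_R omega = integral_R d omega with d omega = (∂Q/∂x - ∂P/∂y) dx ∧ dy.
  ∂Q/∂x = -2*x
  ∂P/∂y = 2*x
  integrand = ∂Q/∂x - ∂P/∂y = -4*x.
Integrating over R: integral_0^1 integral_0^1 (-4*x) dx dy = -2.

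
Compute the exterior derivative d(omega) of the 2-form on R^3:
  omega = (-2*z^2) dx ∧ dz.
d(omega) = 0

For a 2-form omega = sum_{i<j} g_{ij} dx_i ∧ dx_j, the exterior derivative is
  d(omega) = sum_{i<j} d(g_{ij}) ∧ dx_i ∧ dx_j = sum_{i<j, k} (∂g_{ij}/∂x_k) dx_k ∧ dx_i ∧ dx_j.
Expand each term, using dx_k ∧ dx_i ∧ dx_j = sgn(permutation) dx_{(a)} ∧ dx_{(b)} ∧ dx_{(c)} with (a < b < c) sorted:

Collecting like 3-forms: d(omega) = 0.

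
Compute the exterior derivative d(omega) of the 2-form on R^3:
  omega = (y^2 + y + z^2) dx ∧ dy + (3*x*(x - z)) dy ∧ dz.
d(omega) = (6*x - z) dx ∧ dy ∧ dz

For a 2-form omega = sum_{i<j} g_{ij} dx_i ∧ dx_j, the exterior derivative is
  d(omega) = sum_{i<j} d(g_{ij}) ∧ dx_i ∧ dx_j = sum_{i<j, k} (∂g_{ij}/∂x_k) dx_k ∧ dx_i ∧ dx_j.
Expand each term, using dx_k ∧ dx_i ∧ dx_j = sgn(permutation) dx_{(a)} ∧ dx_{(b)} ∧ dx_{(c)} with (a < b < c) sorted:
  d(y^2 + y + z^2) includes (∂/∂z)(y^2 + y + z^2) dz = (2*z) dz, which multiplied by dx ∧ dy gives (2*z) dx ∧ dy ∧ dz
  d(3*x*(x - z)) includes (∂/∂x)(3*x*(x - z)) dx = (6*x - 3*z) dx, which multiplied by dy ∧ dz gives (6*x - 3*z) dx ∧ dy ∧ dz
Collecting like 3-forms: d(omega) = (6*x - z) dx ∧ dy ∧ dz.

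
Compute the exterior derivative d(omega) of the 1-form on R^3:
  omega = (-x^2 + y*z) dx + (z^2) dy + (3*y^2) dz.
d(omega) = (-z) dx ∧ dy + (-y) dx ∧ dz + (6*y - 2*z) dy ∧ dz

For a 1-form omega = sum_i f_i dx_i, the exterior derivative is
  d(omega) = sum_{i < j} (∂f_j/∂x_i - ∂f_i/∂x_j) dx_i ∧ dx_j.
  coefficient of dx ∧ dy: ∂f_2/∂x - ∂f_1/∂y = ∂(z^2)/∂x - ∂(-x^2 + y*z)/∂y = -z
  coefficient of dx ∧ dz: ∂f_3/∂x - ∂f_1/∂z = ∂(3*y^2)/∂x - ∂(-x^2 + y*z)/∂z = -y
  coefficient of dy ∧ dz: ∂f_3/∂y - ∂f_2/∂z = ∂(3*y^2)/∂y - ∂(z^2)/∂z = 6*y - 2*z
Assembling: d(omega) = (-z) dx ∧ dy + (-y) dx ∧ dz + (6*y - 2*z) dy ∧ dz.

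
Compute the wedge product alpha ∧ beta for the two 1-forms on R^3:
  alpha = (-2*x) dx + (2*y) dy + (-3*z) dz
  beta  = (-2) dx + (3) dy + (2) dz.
alpha ∧ beta = (-6*x + 4*y) dx ∧ dy + (-4*x - 6*z) dx ∧ dz + (4*y + 9*z) dy ∧ dz

Distribute the wedge, using dx_i ∧ dx_j = -dx_j ∧ dx_i and dx_i ∧ dx_i = 0. For each pair (i, j) with i < j, the coefficient of dx_i ∧ dx_j in alpha ∧ beta is (alpha_i * beta_j - alpha_j * beta_i). Collecting: alpha ∧ beta = (-6*x + 4*y) dx ∧ dy + (-4*x - 6*z) dx ∧ dz + (4*y + 9*z) dy ∧ dz.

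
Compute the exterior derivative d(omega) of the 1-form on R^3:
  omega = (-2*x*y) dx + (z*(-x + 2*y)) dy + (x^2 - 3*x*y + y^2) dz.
d(omega) = (2*x - z) dx ∧ dy + (2*x - 3*y) dx ∧ dz + (-2*x) dy ∧ dz

For a 1-form omega = sum_i f_i dx_i, the exterior derivative is
  d(omega) = sum_{i < j} (∂f_j/∂x_i - ∂f_i/∂x_j) dx_i ∧ dx_j.
  coefficient of dx ∧ dy: ∂f_2/∂x - ∂f_1/∂y = ∂(z*(-x + 2*y))/∂x - ∂(-2*x*y)/∂y = 2*x - z
  coefficient of dx ∧ dz: ∂f_3/∂x - ∂f_1/∂z = ∂(x^2 - 3*x*y + y^2)/∂x - ∂(-2*x*y)/∂z = 2*x - 3*y
  coefficient of dy ∧ dz: ∂f_3/∂y - ∂f_2/∂z = ∂(x^2 - 3*x*y + y^2)/∂y - ∂(z*(-x + 2*y))/∂z = -2*x
Assembling: d(omega) = (2*x - z) dx ∧ dy + (2*x - 3*y) dx ∧ dz + (-2*x) dy ∧ dz.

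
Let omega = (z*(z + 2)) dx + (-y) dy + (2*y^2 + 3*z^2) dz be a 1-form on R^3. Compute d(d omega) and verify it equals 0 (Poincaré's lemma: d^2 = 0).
d(d omega) = 0

Step 1: d omega = sum_{i<j} (∂f_j/∂x_i - ∂f_i/∂x_j) dx_i ∧ dx_j:
  coeff of dx ∧ dy: 0
  coeff of dx ∧ dz: -2*z - 2
  coeff of dy ∧ dz: 4*y
Step 2: Apply d again to each 2-form coefficient. The only possible 3-form in R^3 is dx ∧ dy ∧ dz, with coefficient
  ∂(coeff of dy∧dz)/∂x - ∂(coeff of dx∧dz)/∂y + ∂(coeff of dx∧dy)/∂z
  = ∂/∂x (4*y) - ∂/∂y (-2*z - 2) + ∂/∂z (0).
Each of these terms simplifies to sums of mixed partials that cancel in pairs. The result is 0 (by equality of mixed partials for smooth functions — Schwarz / Clairaut).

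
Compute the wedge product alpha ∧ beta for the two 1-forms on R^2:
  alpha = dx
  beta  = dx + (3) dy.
alpha ∧ beta = (3) dx ∧ dy

Distribute the wedge, using dx_i ∧ dx_j = -dx_j ∧ dx_i and dx_i ∧ dx_i = 0. For each pair (i, j) with i < j, the coefficient of dx_i ∧ dx_j in alpha ∧ beta is (alpha_i * beta_j - alpha_j * beta_i). Collecting: alpha ∧ beta = (3) dx ∧ dy.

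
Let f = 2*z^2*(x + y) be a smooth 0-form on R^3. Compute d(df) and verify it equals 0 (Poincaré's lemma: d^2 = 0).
d(df) = 0

Step 1: df = sum_i (∂f/∂x_i) dx_i = (2*z^2) dx + (2*z^2) dy + (4*z*(x + y)) dz.
Step 2: Apply d again. Using the 1-form formula, the coefficient of dx ∧ dy in d(df) is ∂^2 f/∂x ∂y - ∂^2 f/∂y ∂x = (0) - (0) = 0 (equality of mixed partials for smooth f).
Similarly for dx ∧ dz and dy ∧ dz — all coefficients vanish. So d(df) = 0.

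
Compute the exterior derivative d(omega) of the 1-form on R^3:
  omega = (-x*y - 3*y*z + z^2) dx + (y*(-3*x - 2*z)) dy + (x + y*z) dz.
d(omega) = (x - 3*y + 3*z) dx ∧ dy + (3*y - 2*z + 1) dx ∧ dz + (2*y + z) dy ∧ dz

For a 1-form omega = sum_i f_i dx_i, the exterior derivative is
  d(omega) = sum_{i < j} (∂f_j/∂x_i - ∂f_i/∂x_j) dx_i ∧ dx_j.
  coefficient of dx ∧ dy: ∂f_2/∂x - ∂f_1/∂y = ∂(y*(-3*x - 2*z))/∂x - ∂(-x*y - 3*y*z + z^2)/∂y = x - 3*y + 3*z
  coefficient of dx ∧ dz: ∂f_3/∂x - ∂f_1/∂z = ∂(x + y*z)/∂x - ∂(-x*y - 3*y*z + z^2)/∂z = 3*y - 2*z + 1
  coefficient of dy ∧ dz: ∂f_3/∂y - ∂f_2/∂z = ∂(x + y*z)/∂y - ∂(y*(-3*x - 2*z))/∂z = 2*y + z
Assembling: d(omega) = (x - 3*y + 3*z) dx ∧ dy + (3*y - 2*z + 1) dx ∧ dz + (2*y + z) dy ∧ dz.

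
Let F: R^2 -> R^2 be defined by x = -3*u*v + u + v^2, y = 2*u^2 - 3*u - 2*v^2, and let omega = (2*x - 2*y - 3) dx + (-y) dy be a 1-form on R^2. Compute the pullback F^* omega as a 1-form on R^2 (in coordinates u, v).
F^* omega = (-8*u^3 + 12*u^2*v + 14*u^2 + 26*u*v^2 - 30*u*v - u - 18*v^3 + 9*v - 3) du + (12*u^3 + 18*u^2*v - 24*u^2 - 30*u*v^2 + 4*u*v + 9*u + 4*v^3 - 6*v) dv

Using F^*(f dg) = (f ∘ F) d(g ∘ F), substitute each coordinate x_i by F_i(u, v) in f_i, and replace dx_i by d F_i = (∂F_i/∂u) du + (∂F_i/∂v) dv.
  For the x component: f_1(F) = -4*u^2 - 6*u*v + 8*u + 6*v^2 - 3; d F_1 = (1 - 3*v) du + (-3*u + 2*v) dv
  For the y component: f_2(F) = -2*u^2 + 3*u + 2*v^2; d F_2 = (4*u - 3) du + (-4*v) dv
Combining and collecting du, dv coefficients:
  coeff of du: -8*u^3 + 12*u^2*v + 14*u^2 + 26*u*v^2 - 30*u*v - u - 18*v^3 + 9*v - 3
  coeff of dv: 12*u^3 + 18*u^2*v - 24*u^2 - 30*u*v^2 + 4*u*v + 9*u + 4*v^3 - 6*v
F^* omega = (-8*u^3 + 12*u^2*v + 14*u^2 + 26*u*v^2 - 30*u*v - u - 18*v^3 + 9*v - 3) du + (12*u^3 + 18*u^2*v - 24*u^2 - 30*u*v^2 + 4*u*v + 9*u + 4*v^3 - 6*v) dv.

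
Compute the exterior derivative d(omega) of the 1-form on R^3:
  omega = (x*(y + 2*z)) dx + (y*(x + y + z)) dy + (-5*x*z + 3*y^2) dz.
d(omega) = (-x + y) dx ∧ dy + (-2*x - 5*z) dx ∧ dz + (5*y) dy ∧ dz

For a 1-form omega = sum_i f_i dx_i, the exterior derivative is
  d(omega) = sum_{i < j} (∂f_j/∂x_i - ∂f_i/∂x_j) dx_i ∧ dx_j.
  coefficient of dx ∧ dy: ∂f_2/∂x - ∂f_1/∂y = ∂(y*(x + y + z))/∂x - ∂(x*(y + 2*z))/∂y = -x + y
  coefficient of dx ∧ dz: ∂f_3/∂x - ∂f_1/∂z = ∂(-5*x*z + 3*y^2)/∂x - ∂(x*(y + 2*z))/∂z = -2*x - 5*z
  coefficient of dy ∧ dz: ∂f_3/∂y - ∂f_2/∂z = ∂(-5*x*z + 3*y^2)/∂y - ∂(y*(x + y + z))/∂z = 5*y
Assembling: d(omega) = (-x + y) dx ∧ dy + (-2*x - 5*z) dx ∧ dz + (5*y) dy ∧ dz.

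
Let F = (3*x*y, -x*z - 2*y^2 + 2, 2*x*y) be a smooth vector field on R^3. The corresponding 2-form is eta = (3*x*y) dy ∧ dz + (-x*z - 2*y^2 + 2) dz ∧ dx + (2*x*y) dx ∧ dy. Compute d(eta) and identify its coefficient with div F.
d(eta) = (-y) dx ∧ dy ∧ dz; div F = -y

For a 2-form in R^3 of the form above, applying d gives a 3-form with coefficient ∂P/∂x + ∂Q/∂y + ∂R/∂z:
  ∂P/∂x = 3*y
  ∂Q/∂y = -4*y
  ∂R/∂z = 0
Sum = -y, which is exactly div F.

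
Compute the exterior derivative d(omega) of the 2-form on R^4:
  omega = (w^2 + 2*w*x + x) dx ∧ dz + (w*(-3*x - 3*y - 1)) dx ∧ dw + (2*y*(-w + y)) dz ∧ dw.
d(omega) = (2*w + 2*x) dx ∧ dz ∧ dw + (3*w) dx ∧ dy ∧ dw + (-2*w + 4*y) dy ∧ dz ∧ dw

For a 2-form omega = sum_{i<j} g_{ij} dx_i ∧ dx_j, the exterior derivative is
  d(omega) = sum_{i<j} d(g_{ij}) ∧ dx_i ∧ dx_j = sum_{i<j, k} (∂g_{ij}/∂x_k) dx_k ∧ dx_i ∧ dx_j.
Expand each term, using dx_k ∧ dx_i ∧ dx_j = sgn(permutation) dx_{(a)} ∧ dx_{(b)} ∧ dx_{(c)} with (a < b < c) sorted:
  d(w^2 + 2*w*x + x) includes (∂/∂w)(w^2 + 2*w*x + x) dw = (2*w + 2*x) dw, which multiplied by dx ∧ dz gives (2*w + 2*x) dx ∧ dz ∧ dw
  d(w*(-3*x - 3*y - 1)) includes (∂/∂y)(w*(-3*x - 3*y - 1)) dy = (-3*w) dy, which multiplied by dx ∧ dw gives (3*w) dx ∧ dy ∧ dw
  d(2*y*(-w + y)) includes (∂/∂y)(2*y*(-w + y)) dy = (-2*w + 4*y) dy, which multiplied by dz ∧ dw gives (-2*w + 4*y) dy ∧ dz ∧ dw
Collecting like 3-forms: d(omega) = (2*w + 2*x) dx ∧ dz ∧ dw + (3*w) dx ∧ dy ∧ dw + (-2*w + 4*y) dy ∧ dz ∧ dw.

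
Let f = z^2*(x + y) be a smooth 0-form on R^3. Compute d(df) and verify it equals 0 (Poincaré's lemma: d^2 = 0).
d(df) = 0

Step 1: df = sum_i (∂f/∂x_i) dx_i = (z^2) dx + (z^2) dy + (2*z*(x + y)) dz.
Step 2: Apply d again. Using the 1-form formula, the coefficient of dx ∧ dy in d(df) is ∂^2 f/∂x ∂y - ∂^2 f/∂y ∂x = (0) - (0) = 0 (equality of mixed partials for smooth f).
Similarly for dx ∧ dz and dy ∧ dz — all coefficients vanish. So d(df) = 0.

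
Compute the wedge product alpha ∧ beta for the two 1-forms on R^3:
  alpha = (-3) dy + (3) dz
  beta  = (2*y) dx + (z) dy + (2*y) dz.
alpha ∧ beta = (6*y) dx ∧ dy + (-6*y - 3*z) dy ∧ dz + (-6*y) dx ∧ dz

Distribute the wedge, using dx_i ∧ dx_j = -dx_j ∧ dx_i and dx_i ∧ dx_i = 0. For each pair (i, j) with i < j, the coefficient of dx_i ∧ dx_j in alpha ∧ beta is (alpha_i * beta_j - alpha_j * beta_i). Collecting: alpha ∧ beta = (6*y) dx ∧ dy + (-6*y - 3*z) dy ∧ dz + (-6*y) dx ∧ dz.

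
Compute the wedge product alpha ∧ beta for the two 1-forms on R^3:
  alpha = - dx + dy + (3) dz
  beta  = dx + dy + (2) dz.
alpha ∧ beta = (-2) dx ∧ dy + (-5) dx ∧ dz + (-1) dy ∧ dz

Distribute the wedge, using dx_i ∧ dx_j = -dx_j ∧ dx_i and dx_i ∧ dx_i = 0. For each pair (i, j) with i < j, the coefficient of dx_i ∧ dx_j in alpha ∧ beta is (alpha_i * beta_j - alpha_j * beta_i). Collecting: alpha ∧ beta = (-2) dx ∧ dy + (-5) dx ∧ dz + (-1) dy ∧ dz.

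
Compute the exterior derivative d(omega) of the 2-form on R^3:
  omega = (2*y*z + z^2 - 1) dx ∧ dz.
d(omega) = (-2*z) dx ∧ dy ∧ dz

For a 2-form omega = sum_{i<j} g_{ij} dx_i ∧ dx_j, the exterior derivative is
  d(omega) = sum_{i<j} d(g_{ij}) ∧ dx_i ∧ dx_j = sum_{i<j, k} (∂g_{ij}/∂x_k) dx_k ∧ dx_i ∧ dx_j.
Expand each term, using dx_k ∧ dx_i ∧ dx_j = sgn(permutation) dx_{(a)} ∧ dx_{(b)} ∧ dx_{(c)} with (a < b < c) sorted:
  d(2*y*z + z^2 - 1) includes (∂/∂y)(2*y*z + z^2 - 1) dy = (2*z) dy, which multiplied by dx ∧ dz gives (-2*z) dx ∧ dy ∧ dz
Collecting like 3-forms: d(omega) = (-2*z) dx ∧ dy ∧ dz.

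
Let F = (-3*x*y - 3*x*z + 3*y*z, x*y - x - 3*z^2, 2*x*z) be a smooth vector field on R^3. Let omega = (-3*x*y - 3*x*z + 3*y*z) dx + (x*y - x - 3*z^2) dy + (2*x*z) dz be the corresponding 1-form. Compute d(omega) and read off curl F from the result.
d(omega) = (6*z) dy ∧ dz + (-3*x + 3*y - 2*z) dz ∧ dx + (3*x + y - 3*z - 1) dx ∧ dy; curl F = (6*z, -3*x + 3*y - 2*z, 3*x + y - 3*z - 1)

d omega = sum_{i<j} (∂f_j/∂x_i - ∂f_i/∂x_j) dx_i ∧ dx_j. Under the identification (dy ∧ dz, dz ∧ dx, dx ∧ dy) ↔ (e_x, e_y, e_z), the coefficients are exactly the components of curl F. Compute:
  ∂R/∂y - ∂Q/∂z = (0) - (-6*z) = 6*z
  ∂P/∂z - ∂R/∂x = (-3*x + 3*y) - (2*z) = -3*x + 3*y - 2*z
  ∂Q/∂x - ∂P/∂y = (y - 1) - (-3*x + 3*z) = 3*x + y - 3*z - 1.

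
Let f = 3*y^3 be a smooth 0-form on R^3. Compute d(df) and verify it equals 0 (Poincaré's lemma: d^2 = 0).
d(df) = 0

Step 1: df = sum_i (∂f/∂x_i) dx_i = (0) dx + (9*y^2) dy + (0) dz.
Step 2: Apply d again. Using the 1-form formula, the coefficient of dx ∧ dy in d(df) is ∂^2 f/∂x ∂y - ∂^2 f/∂y ∂x = (0) - (0) = 0 (equality of mixed partials for smooth f).
Similarly for dx ∧ dz and dy ∧ dz — all coefficients vanish. So d(df) = 0.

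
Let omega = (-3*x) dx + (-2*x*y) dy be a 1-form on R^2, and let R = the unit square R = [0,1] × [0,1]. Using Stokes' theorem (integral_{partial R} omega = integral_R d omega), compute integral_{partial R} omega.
integral_(partial R) omega = -1

Stokes: integral_partial_R omega = integral_R d omega with d omega = (∂Q/∂x - ∂P/∂y) dx ∧ dy.
  ∂Q/∂x = -2*y
  ∂P/∂y = 0
  integrand = ∂Q/∂x - ∂P/∂y = -2*y.
Integrating over R: integral_0^1 integral_0^1 (-2*y) dx dy = -1.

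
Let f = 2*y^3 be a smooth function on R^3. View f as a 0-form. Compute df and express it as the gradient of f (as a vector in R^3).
df = (0) dx + (6*y^2) dy + (0) dz; grad f = (0, 6*y^2, 0)

For a 0-form f, d f = (∂f/∂x) dx + (∂f/∂y) dy + (∂f/∂z) dz. The components of the vector representation are exactly the entries of grad f in Cartesian coordinates:
  ∂f/∂x = 0
  ∂f/∂y = 6*y^2
  ∂f/∂z = 0.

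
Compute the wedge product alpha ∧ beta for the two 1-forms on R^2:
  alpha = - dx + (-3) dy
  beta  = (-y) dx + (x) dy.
alpha ∧ beta = (-x - 3*y) dx ∧ dy

Distribute the wedge, using dx_i ∧ dx_j = -dx_j ∧ dx_i and dx_i ∧ dx_i = 0. For each pair (i, j) with i < j, the coefficient of dx_i ∧ dx_j in alpha ∧ beta is (alpha_i * beta_j - alpha_j * beta_i). Collecting: alpha ∧ beta = (-x - 3*y) dx ∧ dy.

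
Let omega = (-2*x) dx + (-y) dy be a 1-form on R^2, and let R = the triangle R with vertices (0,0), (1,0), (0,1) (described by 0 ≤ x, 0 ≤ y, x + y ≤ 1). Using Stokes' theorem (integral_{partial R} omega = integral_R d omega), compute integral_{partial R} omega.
integral_(partial R) omega = 0

Stokes: integral_partial_R omega = integral_R d omega with d omega = (∂Q/∂x - ∂P/∂y) dx ∧ dy.
  ∂Q/∂x = 0
  ∂P/∂y = 0
  integrand = ∂Q/∂x - ∂P/∂y = 0.
Integrating over R: integral_0^1 integral_0^{1-x} (0) dy dx = 0.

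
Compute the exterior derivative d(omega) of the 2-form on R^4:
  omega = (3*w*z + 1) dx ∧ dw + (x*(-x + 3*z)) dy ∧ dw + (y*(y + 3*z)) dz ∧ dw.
d(omega) = (-3*w) dx ∧ dz ∧ dw + (-2*x + 3*z) dx ∧ dy ∧ dw + (-3*x + 2*y + 3*z) dy ∧ dz ∧ dw

For a 2-form omega = sum_{i<j} g_{ij} dx_i ∧ dx_j, the exterior derivative is
  d(omega) = sum_{i<j} d(g_{ij}) ∧ dx_i ∧ dx_j = sum_{i<j, k} (∂g_{ij}/∂x_k) dx_k ∧ dx_i ∧ dx_j.
Expand each term, using dx_k ∧ dx_i ∧ dx_j = sgn(permutation) dx_{(a)} ∧ dx_{(b)} ∧ dx_{(c)} with (a < b < c) sorted:
  d(3*w*z + 1) includes (∂/∂z)(3*w*z + 1) dz = (3*w) dz, which multiplied by dx ∧ dw gives (-3*w) dx ∧ dz ∧ dw
  d(x*(-x + 3*z)) includes (∂/∂x)(x*(-x + 3*z)) dx = (-2*x + 3*z) dx, which multiplied by dy ∧ dw gives (-2*x + 3*z) dx ∧ dy ∧ dw
  d(x*(-x + 3*z)) includes (∂/∂z)(x*(-x + 3*z)) dz = (3*x) dz, which multiplied by dy ∧ dw gives (-3*x) dy ∧ dz ∧ dw
  d(y*(y + 3*z)) includes (∂/∂y)(y*(y + 3*z)) dy = (2*y + 3*z) dy, which multiplied by dz ∧ dw gives (2*y + 3*z) dy ∧ dz ∧ dw
Collecting like 3-forms: d(omega) = (-3*w) dx ∧ dz ∧ dw + (-2*x + 3*z) dx ∧ dy ∧ dw + (-3*x + 2*y + 3*z) dy ∧ dz ∧ dw.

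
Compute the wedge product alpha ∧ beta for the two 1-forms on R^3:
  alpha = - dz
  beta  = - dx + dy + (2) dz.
alpha ∧ beta = (-1) dx ∧ dz + (1) dy ∧ dz

Distribute the wedge, using dx_i ∧ dx_j = -dx_j ∧ dx_i and dx_i ∧ dx_i = 0. For each pair (i, j) with i < j, the coefficient of dx_i ∧ dx_j in alpha ∧ beta is (alpha_i * beta_j - alpha_j * beta_i). Collecting: alpha ∧ beta = (-1) dx ∧ dz + (1) dy ∧ dz.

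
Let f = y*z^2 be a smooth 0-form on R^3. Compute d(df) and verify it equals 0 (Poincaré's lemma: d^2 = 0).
d(df) = 0

Step 1: df = sum_i (∂f/∂x_i) dx_i = (0) dx + (z^2) dy + (2*y*z) dz.
Step 2: Apply d again. Using the 1-form formula, the coefficient of dx ∧ dy in d(df) is ∂^2 f/∂x ∂y - ∂^2 f/∂y ∂x = (0) - (0) = 0 (equality of mixed partials for smooth f).
Similarly for dx ∧ dz and dy ∧ dz — all coefficients vanish. So d(df) = 0.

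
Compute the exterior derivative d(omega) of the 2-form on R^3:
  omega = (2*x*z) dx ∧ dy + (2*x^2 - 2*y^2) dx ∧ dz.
d(omega) = (2*x + 4*y) dx ∧ dy ∧ dz

For a 2-form omega = sum_{i<j} g_{ij} dx_i ∧ dx_j, the exterior derivative is
  d(omega) = sum_{i<j} d(g_{ij}) ∧ dx_i ∧ dx_j = sum_{i<j, k} (∂g_{ij}/∂x_k) dx_k ∧ dx_i ∧ dx_j.
Expand each term, using dx_k ∧ dx_i ∧ dx_j = sgn(permutation) dx_{(a)} ∧ dx_{(b)} ∧ dx_{(c)} with (a < b < c) sorted:
  d(2*x*z) includes (∂/∂z)(2*x*z) dz = (2*x) dz, which multiplied by dx ∧ dy gives (2*x) dx ∧ dy ∧ dz
  d(2*x^2 - 2*y^2) includes (∂/∂y)(2*x^2 - 2*y^2) dy = (-4*y) dy, which multiplied by dx ∧ dz gives (4*y) dx ∧ dy ∧ dz
Collecting like 3-forms: d(omega) = (2*x + 4*y) dx ∧ dy ∧ dz.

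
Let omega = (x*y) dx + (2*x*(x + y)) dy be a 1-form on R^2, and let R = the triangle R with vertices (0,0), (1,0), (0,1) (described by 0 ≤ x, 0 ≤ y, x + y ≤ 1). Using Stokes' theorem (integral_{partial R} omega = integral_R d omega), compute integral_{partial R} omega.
integral_(partial R) omega = 5/6

Stokes: integral_partial_R omega = integral_R d omega with d omega = (∂Q/∂x - ∂P/∂y) dx ∧ dy.
  ∂Q/∂x = 4*x + 2*y
  ∂P/∂y = x
  integrand = ∂Q/∂x - ∂P/∂y = 3*x + 2*y.
Integrating over R: integral_0^1 integral_0^{1-x} (3*x + 2*y) dy dx = 5/6.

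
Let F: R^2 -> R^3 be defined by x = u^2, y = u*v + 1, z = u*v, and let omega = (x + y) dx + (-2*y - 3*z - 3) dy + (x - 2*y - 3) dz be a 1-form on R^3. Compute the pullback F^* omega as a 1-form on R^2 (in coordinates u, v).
F^* omega = (2*u^3 + 3*u^2*v - 7*u*v^2 + 2*u - 10*v) du + (u*(u^2 - 7*u*v - 10)) dv

Using F^*(f dg) = (f ∘ F) d(g ∘ F), substitute each coordinate x_i by F_i(u, v) in f_i, and replace dx_i by d F_i = (∂F_i/∂u) du + (∂F_i/∂v) dv.
  For the x component: f_1(F) = u^2 + u*v + 1; d F_1 = (2*u) du + (0) dv
  For the y component: f_2(F) = -5*u*v - 5; d F_2 = (v) du + (u) dv
  For the z component: f_3(F) = u^2 - 2*u*v - 5; d F_3 = (v) du + (u) dv
Combining and collecting du, dv coefficients:
  coeff of du: 2*u^3 + 3*u^2*v - 7*u*v^2 + 2*u - 10*v
  coeff of dv: u*(u^2 - 7*u*v - 10)
F^* omega = (2*u^3 + 3*u^2*v - 7*u*v^2 + 2*u - 10*v) du + (u*(u^2 - 7*u*v - 10)) dv.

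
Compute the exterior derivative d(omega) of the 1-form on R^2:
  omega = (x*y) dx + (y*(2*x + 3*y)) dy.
d(omega) = (-x + 2*y) dx ∧ dy

For a 1-form omega = sum_i f_i dx_i, the exterior derivative is
  d(omega) = sum_{i < j} (∂f_j/∂x_i - ∂f_i/∂x_j) dx_i ∧ dx_j.
  coefficient of dx ∧ dy: ∂f_2/∂x - ∂f_1/∂y = ∂(y*(2*x + 3*y))/∂x - ∂(x*y)/∂y = -x + 2*y
Assembling: d(omega) = (-x + 2*y) dx ∧ dy.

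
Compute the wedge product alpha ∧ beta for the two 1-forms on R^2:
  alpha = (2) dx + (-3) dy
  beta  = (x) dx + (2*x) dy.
alpha ∧ beta = (7*x) dx ∧ dy

Distribute the wedge, using dx_i ∧ dx_j = -dx_j ∧ dx_i and dx_i ∧ dx_i = 0. For each pair (i, j) with i < j, the coefficient of dx_i ∧ dx_j in alpha ∧ beta is (alpha_i * beta_j - alpha_j * beta_i). Collecting: alpha ∧ beta = (7*x) dx ∧ dy.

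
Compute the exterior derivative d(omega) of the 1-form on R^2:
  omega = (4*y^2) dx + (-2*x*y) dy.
d(omega) = (-10*y) dx ∧ dy

For a 1-form omega = sum_i f_i dx_i, the exterior derivative is
  d(omega) = sum_{i < j} (∂f_j/∂x_i - ∂f_i/∂x_j) dx_i ∧ dx_j.
  coefficient of dx ∧ dy: ∂f_2/∂x - ∂f_1/∂y = ∂(-2*x*y)/∂x - ∂(4*y^2)/∂y = -10*y
Assembling: d(omega) = (-10*y) dx ∧ dy.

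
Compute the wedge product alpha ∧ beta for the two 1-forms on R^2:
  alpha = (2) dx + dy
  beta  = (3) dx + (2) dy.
alpha ∧ beta = (1) dx ∧ dy

Distribute the wedge, using dx_i ∧ dx_j = -dx_j ∧ dx_i and dx_i ∧ dx_i = 0. For each pair (i, j) with i < j, the coefficient of dx_i ∧ dx_j in alpha ∧ beta is (alpha_i * beta_j - alpha_j * beta_i). Collecting: alpha ∧ beta = (1) dx ∧ dy.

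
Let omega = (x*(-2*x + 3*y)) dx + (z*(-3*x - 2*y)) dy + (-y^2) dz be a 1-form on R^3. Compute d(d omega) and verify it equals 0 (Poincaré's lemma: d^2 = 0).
d(d omega) = 0

Step 1: d omega = sum_{i<j} (∂f_j/∂x_i - ∂f_i/∂x_j) dx_i ∧ dx_j:
  coeff of dx ∧ dy: -3*x - 3*z
  coeff of dx ∧ dz: 0
  coeff of dy ∧ dz: 3*x
Step 2: Apply d again to each 2-form coefficient. The only possible 3-form in R^3 is dx ∧ dy ∧ dz, with coefficient
  ∂(coeff of dy∧dz)/∂x - ∂(coeff of dx∧dz)/∂y + ∂(coeff of dx∧dy)/∂z
  = ∂/∂x (3*x) - ∂/∂y (0) + ∂/∂z (-3*x - 3*z).
Each of these terms simplifies to sums of mixed partials that cancel in pairs. The result is 0 (by equality of mixed partials for smooth functions — Schwarz / Clairaut).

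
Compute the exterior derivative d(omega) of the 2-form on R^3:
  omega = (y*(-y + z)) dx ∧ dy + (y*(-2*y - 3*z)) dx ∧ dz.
d(omega) = (5*y + 3*z) dx ∧ dy ∧ dz

For a 2-form omega = sum_{i<j} g_{ij} dx_i ∧ dx_j, the exterior derivative is
  d(omega) = sum_{i<j} d(g_{ij}) ∧ dx_i ∧ dx_j = sum_{i<j, k} (∂g_{ij}/∂x_k) dx_k ∧ dx_i ∧ dx_j.
Expand each term, using dx_k ∧ dx_i ∧ dx_j = sgn(permutation) dx_{(a)} ∧ dx_{(b)} ∧ dx_{(c)} with (a < b < c) sorted:
  d(y*(-y + z)) includes (∂/∂z)(y*(-y + z)) dz = (y) dz, which multiplied by dx ∧ dy gives (y) dx ∧ dy ∧ dz
  d(y*(-2*y - 3*z)) includes (∂/∂y)(y*(-2*y - 3*z)) dy = (-4*y - 3*z) dy, which multiplied by dx ∧ dz gives (4*y + 3*z) dx ∧ dy ∧ dz
Collecting like 3-forms: d(omega) = (5*y + 3*z) dx ∧ dy ∧ dz.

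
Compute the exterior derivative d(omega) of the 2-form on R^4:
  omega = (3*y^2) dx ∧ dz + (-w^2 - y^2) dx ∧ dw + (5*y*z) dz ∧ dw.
d(omega) = (-6*y) dx ∧ dy ∧ dz + (2*y) dx ∧ dy ∧ dw + (5*z) dy ∧ dz ∧ dw

For a 2-form omega = sum_{i<j} g_{ij} dx_i ∧ dx_j, the exterior derivative is
  d(omega) = sum_{i<j} d(g_{ij}) ∧ dx_i ∧ dx_j = sum_{i<j, k} (∂g_{ij}/∂x_k) dx_k ∧ dx_i ∧ dx_j.
Expand each term, using dx_k ∧ dx_i ∧ dx_j = sgn(permutation) dx_{(a)} ∧ dx_{(b)} ∧ dx_{(c)} with (a < b < c) sorted:
  d(3*y^2) includes (∂/∂y)(3*y^2) dy = (6*y) dy, which multiplied by dx ∧ dz gives (-6*y) dx ∧ dy ∧ dz
  d(-w^2 - y^2) includes (∂/∂y)(-w^2 - y^2) dy = (-2*y) dy, which multiplied by dx ∧ dw gives (2*y) dx ∧ dy ∧ dw
  d(5*y*z) includes (∂/∂y)(5*y*z) dy = (5*z) dy, which multiplied by dz ∧ dw gives (5*z) dy ∧ dz ∧ dw
Collecting like 3-forms: d(omega) = (-6*y) dx ∧ dy ∧ dz + (2*y) dx ∧ dy ∧ dw + (5*z) dy ∧ dz ∧ dw.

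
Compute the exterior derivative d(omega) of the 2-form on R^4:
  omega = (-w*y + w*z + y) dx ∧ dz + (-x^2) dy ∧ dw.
d(omega) = (w - 1) dx ∧ dy ∧ dz + (-y + z) dx ∧ dz ∧ dw + (-2*x) dx ∧ dy ∧ dw

For a 2-form omega = sum_{i<j} g_{ij} dx_i ∧ dx_j, the exterior derivative is
  d(omega) = sum_{i<j} d(g_{ij}) ∧ dx_i ∧ dx_j = sum_{i<j, k} (∂g_{ij}/∂x_k) dx_k ∧ dx_i ∧ dx_j.
Expand each term, using dx_k ∧ dx_i ∧ dx_j = sgn(permutation) dx_{(a)} ∧ dx_{(b)} ∧ dx_{(c)} with (a < b < c) sorted:
  d(-w*y + w*z + y) includes (∂/∂y)(-w*y + w*z + y) dy = (1 - w) dy, which multiplied by dx ∧ dz gives (w - 1) dx ∧ dy ∧ dz
  d(-w*y + w*z + y) includes (∂/∂w)(-w*y + w*z + y) dw = (-y + z) dw, which multiplied by dx ∧ dz gives (-y + z) dx ∧ dz ∧ dw
  d(-x^2) includes (∂/∂x)(-x^2) dx = (-2*x) dx, which multiplied by dy ∧ dw gives (-2*x) dx ∧ dy ∧ dw
Collecting like 3-forms: d(omega) = (w - 1) dx ∧ dy ∧ dz + (-y + z) dx ∧ dz ∧ dw + (-2*x) dx ∧ dy ∧ dw.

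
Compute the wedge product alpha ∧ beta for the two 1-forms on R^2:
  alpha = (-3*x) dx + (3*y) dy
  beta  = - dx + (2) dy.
alpha ∧ beta = (-6*x + 3*y) dx ∧ dy

Distribute the wedge, using dx_i ∧ dx_j = -dx_j ∧ dx_i and dx_i ∧ dx_i = 0. For each pair (i, j) with i < j, the coefficient of dx_i ∧ dx_j in alpha ∧ beta is (alpha_i * beta_j - alpha_j * beta_i). Collecting: alpha ∧ beta = (-6*x + 3*y) dx ∧ dy.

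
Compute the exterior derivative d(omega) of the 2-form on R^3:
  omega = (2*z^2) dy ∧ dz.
d(omega) = 0

For a 2-form omega = sum_{i<j} g_{ij} dx_i ∧ dx_j, the exterior derivative is
  d(omega) = sum_{i<j} d(g_{ij}) ∧ dx_i ∧ dx_j = sum_{i<j, k} (∂g_{ij}/∂x_k) dx_k ∧ dx_i ∧ dx_j.
Expand each term, using dx_k ∧ dx_i ∧ dx_j = sgn(permutation) dx_{(a)} ∧ dx_{(b)} ∧ dx_{(c)} with (a < b < c) sorted:

Collecting like 3-forms: d(omega) = 0.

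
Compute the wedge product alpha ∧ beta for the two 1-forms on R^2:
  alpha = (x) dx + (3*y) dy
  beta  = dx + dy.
alpha ∧ beta = (x - 3*y) dx ∧ dy

Distribute the wedge, using dx_i ∧ dx_j = -dx_j ∧ dx_i and dx_i ∧ dx_i = 0. For each pair (i, j) with i < j, the coefficient of dx_i ∧ dx_j in alpha ∧ beta is (alpha_i * beta_j - alpha_j * beta_i). Collecting: alpha ∧ beta = (x - 3*y) dx ∧ dy.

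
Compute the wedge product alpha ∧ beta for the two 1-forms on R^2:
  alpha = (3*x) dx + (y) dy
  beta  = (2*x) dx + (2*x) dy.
alpha ∧ beta = (2*x*(3*x - y)) dx ∧ dy

Distribute the wedge, using dx_i ∧ dx_j = -dx_j ∧ dx_i and dx_i ∧ dx_i = 0. For each pair (i, j) with i < j, the coefficient of dx_i ∧ dx_j in alpha ∧ beta is (alpha_i * beta_j - alpha_j * beta_i). Collecting: alpha ∧ beta = (2*x*(3*x - y)) dx ∧ dy.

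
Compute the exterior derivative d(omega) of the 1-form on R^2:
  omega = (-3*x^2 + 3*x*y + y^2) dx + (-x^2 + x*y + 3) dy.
d(omega) = (-5*x - y) dx ∧ dy

For a 1-form omega = sum_i f_i dx_i, the exterior derivative is
  d(omega) = sum_{i < j} (∂f_j/∂x_i - ∂f_i/∂x_j) dx_i ∧ dx_j.
  coefficient of dx ∧ dy: ∂f_2/∂x - ∂f_1/∂y = ∂(-x^2 + x*y + 3)/∂x - ∂(-3*x^2 + 3*x*y + y^2)/∂y = -5*x - y
Assembling: d(omega) = (-5*x - y) dx ∧ dy.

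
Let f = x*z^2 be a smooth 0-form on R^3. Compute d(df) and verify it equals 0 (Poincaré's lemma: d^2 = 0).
d(df) = 0

Step 1: df = sum_i (∂f/∂x_i) dx_i = (z^2) dx + (0) dy + (2*x*z) dz.
Step 2: Apply d again. Using the 1-form formula, the coefficient of dx ∧ dy in d(df) is ∂^2 f/∂x ∂y - ∂^2 f/∂y ∂x = (0) - (0) = 0 (equality of mixed partials for smooth f).
Similarly for dx ∧ dz and dy ∧ dz — all coefficients vanish. So d(df) = 0.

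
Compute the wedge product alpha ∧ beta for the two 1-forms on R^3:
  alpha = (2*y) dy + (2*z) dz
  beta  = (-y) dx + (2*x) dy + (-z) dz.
alpha ∧ beta = (2*y^2) dx ∧ dy + (-2*z*(2*x + y)) dy ∧ dz + (2*y*z) dx ∧ dz

Distribute the wedge, using dx_i ∧ dx_j = -dx_j ∧ dx_i and dx_i ∧ dx_i = 0. For each pair (i, j) with i < j, the coefficient of dx_i ∧ dx_j in alpha ∧ beta is (alpha_i * beta_j - alpha_j * beta_i). Collecting: alpha ∧ beta = (2*y^2) dx ∧ dy + (-2*z*(2*x + y)) dy ∧ dz + (2*y*z) dx ∧ dz.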